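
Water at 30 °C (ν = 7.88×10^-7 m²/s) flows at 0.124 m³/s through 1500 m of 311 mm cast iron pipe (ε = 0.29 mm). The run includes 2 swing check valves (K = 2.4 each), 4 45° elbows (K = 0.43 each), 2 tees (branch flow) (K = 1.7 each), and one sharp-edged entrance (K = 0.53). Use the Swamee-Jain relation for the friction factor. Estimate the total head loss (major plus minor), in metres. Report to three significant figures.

V = 4Q/(πD²) = 1.632 m/s; V²/2g = 0.1358 m
Re = 6.44×10^5, ε/D = 9.32×10^-4 → f = 0.01991 (Swamee-Jain)
Major: h_f = f(L/D)·V²/2g = 0.01991·4823·0.1358 = 13.04 m
Minor: ΣK = 10.4; h_m = ΣK·V²/2g = 1.419 m
Total H_L = 13.04 + 1.419 = 14.46 m

H_L ≈ 14.5 m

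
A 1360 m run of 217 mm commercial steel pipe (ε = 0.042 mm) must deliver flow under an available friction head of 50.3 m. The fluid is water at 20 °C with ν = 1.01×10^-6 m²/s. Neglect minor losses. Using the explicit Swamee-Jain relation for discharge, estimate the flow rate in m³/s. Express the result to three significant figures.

Swamee-Jain (Type II): Q = -0.965·√(gD⁵h_f/L)·ln[ε/(3.7D) + √(3.17ν²L/(gD³h_f))]
√(gD⁵h_f/L) = √(9.81·0.217⁵·50.3/1360) = 0.01321
ε/(3.7D) = 5.23×10^-5; √(3.17ν²L/(gD³h_f)) = 2.95×10^-5
Q = -0.965·0.01321·ln(8.184×10^-5) = 0.1200 m³/s
Check: V = 3.24 m/s, Re = 6.97×10^5, f = 0.01505, h_f = 50.6 m ≈ 50.3 m ✓

Q ≈ 0.120 m³/s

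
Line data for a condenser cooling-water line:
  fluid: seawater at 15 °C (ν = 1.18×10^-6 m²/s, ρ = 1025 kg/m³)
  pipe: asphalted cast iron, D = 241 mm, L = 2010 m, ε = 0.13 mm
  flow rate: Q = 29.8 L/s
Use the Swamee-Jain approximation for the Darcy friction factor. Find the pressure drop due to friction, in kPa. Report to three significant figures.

V = 4Q/(πD²) = 4·0.0298/(π·0.241²) = 0.6533 m/s
Re = VD/ν = 0.6533·0.241/1.18×10^-6 = 1.33×10^5 → turbulent
ε/D = 0.13/241 = 5.39×10^-4
Swamee-Jain: f = 0.01991
h_f = f(L/D)V²/(2g) = 0.01991·(2010/0.241)·0.6533²/(2·9.81) = 3.611 m
Δp = ρg·h_f = 1025·9.81·3.611 = 36.31 kPa

Δp ≈ 36.3 kPa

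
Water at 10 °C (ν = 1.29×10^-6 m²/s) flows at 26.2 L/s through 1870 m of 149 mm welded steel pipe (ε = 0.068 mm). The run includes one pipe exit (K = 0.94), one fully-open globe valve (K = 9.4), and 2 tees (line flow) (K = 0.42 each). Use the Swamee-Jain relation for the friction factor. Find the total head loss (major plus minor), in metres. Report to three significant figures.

H_L ≈ 28.7 m

V = 4Q/(πD²) = 1.503 m/s; V²/2g = 0.1151 m
Re = 1.74×10^5, ε/D = 4.56×10^-4 → f = 0.01896 (Swamee-Jain)
Major: h_f = f(L/D)·V²/2g = 0.01896·12550·0.1151 = 27.38 m
Minor: ΣK = 11.2; h_m = ΣK·V²/2g = 1.287 m
Total H_L = 27.38 + 1.287 = 28.67 m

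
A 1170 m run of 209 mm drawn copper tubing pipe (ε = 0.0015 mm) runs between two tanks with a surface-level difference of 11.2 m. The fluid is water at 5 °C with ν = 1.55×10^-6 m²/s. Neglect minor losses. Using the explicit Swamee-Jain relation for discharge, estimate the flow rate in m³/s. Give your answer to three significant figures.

Swamee-Jain (Type II): Q = -0.965·√(gD⁵h_f/L)·ln[ε/(3.7D) + √(3.17ν²L/(gD³h_f))]
√(gD⁵h_f/L) = √(9.81·0.209⁵·11.2/1170) = 0.006120
ε/(3.7D) = 1.94×10^-6; √(3.17ν²L/(gD³h_f)) = 9.43×10^-5
Q = -0.965·0.006120·ln(9.619×10^-5) = 0.05462 m³/s
Check: V = 1.59 m/s, Re = 2.15×10^5, f = 0.01539, h_f = 11.1 m ≈ 11.2 m ✓

Q ≈ 0.0546 m³/s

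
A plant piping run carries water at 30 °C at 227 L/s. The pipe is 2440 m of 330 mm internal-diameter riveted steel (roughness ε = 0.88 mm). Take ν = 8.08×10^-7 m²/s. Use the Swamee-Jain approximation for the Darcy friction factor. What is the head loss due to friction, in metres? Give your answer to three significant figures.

V = 4Q/(πD²) = 4·0.227/(π·0.330²) = 2.654 m/s
Re = VD/ν = 2.654·0.330/8.08×10^-7 = 1.08×10^6 → turbulent
ε/D = 0.88/330 = 0.00267
Swamee-Jain: f = 0.02552
h_f = f(L/D)V²/(2g) = 0.02552·(2440/0.330)·2.654²/(2·9.81) = 67.76 m

h_f ≈ 67.8 m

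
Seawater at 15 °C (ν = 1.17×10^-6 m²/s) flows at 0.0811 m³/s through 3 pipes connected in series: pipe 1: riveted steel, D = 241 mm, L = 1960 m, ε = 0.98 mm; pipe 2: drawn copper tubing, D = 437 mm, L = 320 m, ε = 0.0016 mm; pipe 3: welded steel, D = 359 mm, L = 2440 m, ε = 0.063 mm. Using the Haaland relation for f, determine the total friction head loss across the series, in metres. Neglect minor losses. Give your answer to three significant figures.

Pipe 1: V = 1.778 m/s, Re = 3.66×10^5, ε/D = 0.00407, f = 0.02888, h_1 = f(L/D)V²/2g = 37.84 m
Pipe 2: V = 0.5407 m/s, Re = 2.02×10^5, ε/D = 3.66×10^-6, f = 0.01549, h_2 = f(L/D)V²/2g = 0.1690 m
Pipe 3: V = 0.8012 m/s, Re = 2.46×10^5, ε/D = 1.75×10^-4, f = 0.01626, h_3 = f(L/D)V²/2g = 3.615 m
Series → Q common, losses add: H = Σh = 41.62 m

H ≈ 41.6 m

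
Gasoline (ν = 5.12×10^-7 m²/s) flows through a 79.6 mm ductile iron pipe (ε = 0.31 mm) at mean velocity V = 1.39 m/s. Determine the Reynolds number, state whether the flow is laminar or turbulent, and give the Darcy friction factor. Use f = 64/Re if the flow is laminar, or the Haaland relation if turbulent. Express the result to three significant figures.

Re = VD/ν = 1.390·0.0796/5.12×10^-7 = 2.16×10^5
Re > 4000 → turbulent; ε/D = 0.00389
Haaland: f = 0.02872

Re ≈ 2.16×10^5; turbulent; f ≈ 0.0287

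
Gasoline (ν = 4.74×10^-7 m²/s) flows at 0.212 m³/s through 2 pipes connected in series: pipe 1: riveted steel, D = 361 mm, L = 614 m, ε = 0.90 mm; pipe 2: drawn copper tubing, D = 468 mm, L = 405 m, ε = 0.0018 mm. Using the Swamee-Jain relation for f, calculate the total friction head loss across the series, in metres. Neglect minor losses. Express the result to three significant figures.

H ≈ 10.1 m

Pipe 1: V = 2.071 m/s, Re = 1.58×10^6, ε/D = 0.00249, f = 0.02501, h_1 = f(L/D)V²/2g = 9.300 m
Pipe 2: V = 1.232 m/s, Re = 1.22×10^6, ε/D = 3.85×10^-6, f = 0.01134, h_2 = f(L/D)V²/2g = 0.7598 m
Series → Q common, losses add: H = Σh = 10.06 m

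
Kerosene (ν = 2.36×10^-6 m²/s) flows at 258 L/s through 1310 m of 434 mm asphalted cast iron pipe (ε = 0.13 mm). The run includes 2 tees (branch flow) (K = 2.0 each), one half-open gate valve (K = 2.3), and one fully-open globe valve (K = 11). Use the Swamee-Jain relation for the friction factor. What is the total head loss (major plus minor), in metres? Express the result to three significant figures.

H_L ≈ 10.6 m

V = 4Q/(πD²) = 1.744 m/s; V²/2g = 0.1550 m
Re = 3.21×10^5, ε/D = 3.00×10^-4 → f = 0.01695 (Swamee-Jain)
Major: h_f = f(L/D)·V²/2g = 0.01695·3018·0.1550 = 7.933 m
Minor: ΣK = 17.3; h_m = ΣK·V²/2g = 2.682 m
Total H_L = 7.933 + 2.682 = 10.62 m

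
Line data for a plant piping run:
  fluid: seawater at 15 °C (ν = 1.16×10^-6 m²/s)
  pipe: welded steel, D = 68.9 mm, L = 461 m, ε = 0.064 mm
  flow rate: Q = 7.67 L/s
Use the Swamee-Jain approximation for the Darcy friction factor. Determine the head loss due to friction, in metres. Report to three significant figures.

V = 4Q/(πD²) = 4·0.00767/(π·0.0689²) = 2.057 m/s
Re = VD/ν = 2.057·0.0689/1.16×10^-6 = 1.22×10^5 → turbulent
ε/D = 0.064/68.9 = 9.29×10^-4
Swamee-Jain: f = 0.02169
h_f = f(L/D)V²/(2g) = 0.02169·(461/0.0689)·2.057²/(2·9.81) = 31.30 m

h_f ≈ 31.3 m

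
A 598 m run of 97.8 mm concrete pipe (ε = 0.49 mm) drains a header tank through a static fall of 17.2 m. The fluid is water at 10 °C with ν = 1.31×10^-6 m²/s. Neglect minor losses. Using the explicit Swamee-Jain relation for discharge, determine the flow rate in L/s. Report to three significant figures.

Q ≈ 9.97 L/s

Swamee-Jain (Type II): Q = -0.965·√(gD⁵h_f/L)·ln[ε/(3.7D) + √(3.17ν²L/(gD³h_f))]
√(gD⁵h_f/L) = √(9.81·0.0978⁵·17.2/598) = 0.001589
ε/(3.7D) = 0.00135; √(3.17ν²L/(gD³h_f)) = 1.44×10^-4
Q = -0.965·0.001589·ln(0.001498) = 0.009972 m³/s
Check: V = 1.33 m/s, Re = 9.91×10^4, f = 0.03159, h_f = 17.3 m ≈ 17.2 m ✓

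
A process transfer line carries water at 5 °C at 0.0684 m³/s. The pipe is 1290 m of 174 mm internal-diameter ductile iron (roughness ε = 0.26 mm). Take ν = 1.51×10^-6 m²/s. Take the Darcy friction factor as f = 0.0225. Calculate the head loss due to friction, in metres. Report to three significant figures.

h_f ≈ 70.3 m

V = 4Q/(πD²) = 4·0.0684/(π·0.174²) = 2.877 m/s
h_f = f(L/D)V²/(2g) = 0.02250·(1290/0.174)·2.877²/(2·9.81) = 70.35 m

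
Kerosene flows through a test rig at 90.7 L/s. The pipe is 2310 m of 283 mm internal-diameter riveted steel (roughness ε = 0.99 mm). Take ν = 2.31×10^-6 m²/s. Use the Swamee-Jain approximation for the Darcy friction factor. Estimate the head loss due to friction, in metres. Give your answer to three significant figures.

h_f ≈ 24.4 m

V = 4Q/(πD²) = 4·0.0907/(π·0.283²) = 1.442 m/s
Re = VD/ν = 1.442·0.283/2.31×10^-6 = 1.77×10^5 → turbulent
ε/D = 0.99/283 = 0.00350
Swamee-Jain: f = 0.02821
h_f = f(L/D)V²/(2g) = 0.02821·(2310/0.283)·1.442²/(2·9.81) = 24.40 m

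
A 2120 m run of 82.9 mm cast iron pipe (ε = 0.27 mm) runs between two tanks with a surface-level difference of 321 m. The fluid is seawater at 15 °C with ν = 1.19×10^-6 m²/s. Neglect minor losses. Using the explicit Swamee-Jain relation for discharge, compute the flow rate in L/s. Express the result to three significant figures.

Swamee-Jain (Type II): Q = -0.965·√(gD⁵h_f/L)·ln[ε/(3.7D) + √(3.17ν²L/(gD³h_f))]
√(gD⁵h_f/L) = √(9.81·0.0829⁵·321/2120) = 0.002412
ε/(3.7D) = 8.80×10^-4; √(3.17ν²L/(gD³h_f)) = 7.28×10^-5
Q = -0.965·0.002412·ln(9.531×10^-4) = 0.01619 m³/s
Check: V = 3.00 m/s, Re = 2.09×10^5, f = 0.02757, h_f = 323 m ≈ 321 m ✓

Q ≈ 16.2 L/s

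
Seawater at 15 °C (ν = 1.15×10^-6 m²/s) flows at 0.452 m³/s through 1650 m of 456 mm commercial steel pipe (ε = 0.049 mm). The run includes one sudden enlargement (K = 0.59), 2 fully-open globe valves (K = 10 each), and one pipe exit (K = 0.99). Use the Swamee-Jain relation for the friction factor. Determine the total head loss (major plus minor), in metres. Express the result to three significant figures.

V = 4Q/(πD²) = 2.768 m/s; V²/2g = 0.3904 m
Re = 1.10×10^6, ε/D = 1.07×10^-4 → f = 0.01352 (Swamee-Jain)
Major: h_f = f(L/D)·V²/2g = 0.01352·3618·0.3904 = 19.10 m
Minor: ΣK = 21.6; h_m = ΣK·V²/2g = 8.425 m
Total H_L = 19.10 + 8.425 = 27.52 m

H_L ≈ 27.5 m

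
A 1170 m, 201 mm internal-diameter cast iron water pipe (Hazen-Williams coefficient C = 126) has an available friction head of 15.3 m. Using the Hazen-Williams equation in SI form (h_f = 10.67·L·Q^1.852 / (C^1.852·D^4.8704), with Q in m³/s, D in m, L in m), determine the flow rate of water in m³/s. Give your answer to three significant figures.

Rearranging: Q = [h_f·C^1.852·D^4.8704 / (10.67·L)]^(1/1.852)
Q = [15.3·126^1.852·0.201^4.8704 / (10.67·1170)]^0.540 = 0.04963 m³/s

Q ≈ 0.0496 m³/s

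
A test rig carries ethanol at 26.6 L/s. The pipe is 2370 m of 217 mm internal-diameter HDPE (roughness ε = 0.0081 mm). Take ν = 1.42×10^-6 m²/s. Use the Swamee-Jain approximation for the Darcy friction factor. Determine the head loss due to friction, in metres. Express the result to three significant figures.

V = 4Q/(πD²) = 4·0.0266/(π·0.217²) = 0.7192 m/s
Re = VD/ν = 0.7192·0.217/1.42×10^-6 = 1.10×10^5 → turbulent
ε/D = 0.0081/217 = 3.73×10^-5
Swamee-Jain: f = 0.01775
h_f = f(L/D)V²/(2g) = 0.01775·(2370/0.217)·0.7192²/(2·9.81) = 5.112 m

h_f ≈ 5.11 m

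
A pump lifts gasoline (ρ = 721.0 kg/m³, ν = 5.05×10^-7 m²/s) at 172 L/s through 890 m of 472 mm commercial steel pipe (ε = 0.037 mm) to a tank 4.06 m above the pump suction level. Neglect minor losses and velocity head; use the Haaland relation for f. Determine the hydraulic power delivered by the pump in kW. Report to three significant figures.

V = 4Q/(πD²) = 0.9830 m/s; Re = 9.19×10^5; ε/D = 7.84×10^-5; f = 0.01310
h_f = f(L/D)V²/2g = 1.216 m
Total head H = z + h_f = 4.06 + 1.216 = 5.276 m
P_hyd = ρgQH = 721.0·9.81·0.172·5.276 = 6.419 kW

P_hyd ≈ 6.42 kW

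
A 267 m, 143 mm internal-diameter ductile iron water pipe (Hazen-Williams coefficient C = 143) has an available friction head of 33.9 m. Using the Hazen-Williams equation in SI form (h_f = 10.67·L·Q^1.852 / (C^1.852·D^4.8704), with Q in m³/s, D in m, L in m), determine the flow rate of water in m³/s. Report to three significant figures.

Q ≈ 0.0785 m³/s

Rearranging: Q = [h_f·C^1.852·D^4.8704 / (10.67·L)]^(1/1.852)
Q = [33.9·143^1.852·0.143^4.8704 / (10.67·267)]^0.540 = 0.07851 m³/s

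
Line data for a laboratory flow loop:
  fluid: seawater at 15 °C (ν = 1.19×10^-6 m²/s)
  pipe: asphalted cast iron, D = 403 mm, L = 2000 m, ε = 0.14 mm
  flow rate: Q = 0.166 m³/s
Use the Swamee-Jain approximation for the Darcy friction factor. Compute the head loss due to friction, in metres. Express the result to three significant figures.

V = 4Q/(πD²) = 4·0.166/(π·0.403²) = 1.301 m/s
Re = VD/ν = 1.301·0.403/1.19×10^-6 = 4.41×10^5 → turbulent
ε/D = 0.14/403 = 3.47×10^-4
Swamee-Jain: f = 0.01688
h_f = f(L/D)V²/(2g) = 0.01688·(2000/0.403)·1.301²/(2·9.81) = 7.230 m

h_f ≈ 7.23 m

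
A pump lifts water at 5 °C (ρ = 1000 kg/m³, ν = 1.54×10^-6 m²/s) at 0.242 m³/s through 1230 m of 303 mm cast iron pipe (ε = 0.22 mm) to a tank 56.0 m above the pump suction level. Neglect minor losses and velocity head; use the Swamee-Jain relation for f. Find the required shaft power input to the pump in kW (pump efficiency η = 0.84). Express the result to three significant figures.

P_shaft ≈ 283 kW

V = 4Q/(πD²) = 3.356 m/s; Re = 6.60×10^5; ε/D = 7.26×10^-4; f = 0.01888
h_f = f(L/D)V²/2g = 43.99 m
Total head H = z + h_f = 56.0 + 43.99 = 99.99 m
P_hyd = ρgQH = 1000·9.81·0.242·99.99 = 237.4 kW
P_shaft = P_hyd/η = 237.4/0.84 = 282.6 kW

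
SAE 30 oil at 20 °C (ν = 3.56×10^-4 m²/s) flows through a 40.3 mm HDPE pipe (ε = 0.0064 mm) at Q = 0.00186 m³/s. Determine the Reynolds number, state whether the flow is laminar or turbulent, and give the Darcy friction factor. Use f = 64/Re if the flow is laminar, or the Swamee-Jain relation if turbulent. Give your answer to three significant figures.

Re ≈ 165; laminar; f = 64/Re ≈ 0.388

V = 4Q/(πD²) = 1.458 m/s
Re = VD/ν = 1.458·0.0403/3.56×10^-4 = 165
Re < 2300 → laminar → f = 64/Re = 0.3877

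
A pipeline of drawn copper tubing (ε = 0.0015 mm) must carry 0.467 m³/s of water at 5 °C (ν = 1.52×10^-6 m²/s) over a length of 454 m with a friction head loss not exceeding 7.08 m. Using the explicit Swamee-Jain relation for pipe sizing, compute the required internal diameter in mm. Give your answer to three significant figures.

Swamee-Jain (Type III): D = 0.66·[ε^1.25·(LQ²/(gh_f))^4.75 + ν·Q^9.4·(L/(gh_f))^5.2]^0.04
LQ²/(gh_f) = 1.426; L/(gh_f) = 6.537
Term 1 = ε^1.25·(…)^4.75 = 2.83×10^-7; Term 2 = ν·Q^9.4·(…)^5.2 = 2.06×10^-5
D = 0.66·(2.83×10^-7 + 2.06×10^-5)^0.04 = 0.4289 m = 429 mm
Check: V = 3.23 m/s, Re = 9.12×10^5, f = 0.01187, h_f = 6.70 m ≈ 7.08 m ✓

D ≈ 429 mm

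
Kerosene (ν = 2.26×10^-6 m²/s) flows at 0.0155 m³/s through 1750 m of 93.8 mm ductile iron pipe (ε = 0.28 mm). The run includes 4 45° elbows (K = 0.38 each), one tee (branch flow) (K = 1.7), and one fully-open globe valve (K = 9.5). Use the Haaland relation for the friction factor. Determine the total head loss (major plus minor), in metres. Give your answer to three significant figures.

V = 4Q/(πD²) = 2.243 m/s; V²/2g = 0.2564 m
Re = 9.31×10^4, ε/D = 0.00299 → f = 0.02744 (Haaland)
Major: h_f = f(L/D)·V²/2g = 0.02744·18657·0.2564 = 131.3 m
Minor: ΣK = 12.7; h_m = ΣK·V²/2g = 3.262 m
Total H_L = 131.3 + 3.262 = 134.5 m

H_L ≈ 135 m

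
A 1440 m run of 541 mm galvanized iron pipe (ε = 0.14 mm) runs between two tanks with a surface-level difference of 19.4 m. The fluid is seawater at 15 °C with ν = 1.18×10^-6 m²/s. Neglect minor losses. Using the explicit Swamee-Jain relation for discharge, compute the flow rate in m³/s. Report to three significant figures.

Swamee-Jain (Type II): Q = -0.965·√(gD⁵h_f/L)·ln[ε/(3.7D) + √(3.17ν²L/(gD³h_f))]
√(gD⁵h_f/L) = √(9.81·0.541⁵·19.4/1440) = 0.07826
ε/(3.7D) = 6.99×10^-5; √(3.17ν²L/(gD³h_f)) = 1.45×10^-5
Q = -0.965·0.07826·ln(8.446×10^-5) = 0.7083 m³/s
Check: V = 3.08 m/s, Re = 1.41×10^6, f = 0.01515, h_f = 19.5 m ≈ 19.4 m ✓

Q ≈ 0.708 m³/s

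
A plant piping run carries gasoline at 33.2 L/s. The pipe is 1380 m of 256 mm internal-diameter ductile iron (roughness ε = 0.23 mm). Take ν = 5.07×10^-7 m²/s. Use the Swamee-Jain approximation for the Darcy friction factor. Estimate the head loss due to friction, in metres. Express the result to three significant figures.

V = 4Q/(πD²) = 4·0.0332/(π·0.256²) = 0.6450 m/s
Re = VD/ν = 0.6450·0.256/5.07×10^-7 = 3.26×10^5 → turbulent
ε/D = 0.23/256 = 8.98×10^-4
Swamee-Jain: f = 0.02024
h_f = f(L/D)V²/(2g) = 0.02024·(1380/0.256)·0.6450²/(2·9.81) = 2.313 m

h_f ≈ 2.31 m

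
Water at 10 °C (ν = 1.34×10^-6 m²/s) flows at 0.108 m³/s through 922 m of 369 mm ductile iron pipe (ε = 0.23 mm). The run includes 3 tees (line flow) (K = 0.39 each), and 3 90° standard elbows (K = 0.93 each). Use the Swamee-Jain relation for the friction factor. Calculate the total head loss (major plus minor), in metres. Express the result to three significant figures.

V = 4Q/(πD²) = 1.010 m/s; V²/2g = 0.05198 m
Re = 2.78×10^5, ε/D = 6.23×10^-4 → f = 0.01909 (Swamee-Jain)
Major: h_f = f(L/D)·V²/2g = 0.01909·2499·0.05198 = 2.480 m
Minor: ΣK = 3.96; h_m = ΣK·V²/2g = 0.2059 m
Total H_L = 2.480 + 0.2059 = 2.686 m

H_L ≈ 2.69 m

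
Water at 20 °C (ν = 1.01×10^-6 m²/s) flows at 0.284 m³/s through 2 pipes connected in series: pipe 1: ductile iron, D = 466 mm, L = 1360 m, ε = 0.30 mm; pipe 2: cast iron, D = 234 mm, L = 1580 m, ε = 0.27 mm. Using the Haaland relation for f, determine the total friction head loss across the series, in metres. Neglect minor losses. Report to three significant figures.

Pipe 1: V = 1.665 m/s, Re = 7.68×10^5, ε/D = 6.44×10^-4, f = 0.01820, h_1 = f(L/D)V²/2g = 7.505 m
Pipe 2: V = 6.604 m/s, Re = 1.53×10^6, ε/D = 0.00115, f = 0.02054, h_2 = f(L/D)V²/2g = 308.2 m
Series → Q common, losses add: H = Σh = 315.7 m

H ≈ 316 m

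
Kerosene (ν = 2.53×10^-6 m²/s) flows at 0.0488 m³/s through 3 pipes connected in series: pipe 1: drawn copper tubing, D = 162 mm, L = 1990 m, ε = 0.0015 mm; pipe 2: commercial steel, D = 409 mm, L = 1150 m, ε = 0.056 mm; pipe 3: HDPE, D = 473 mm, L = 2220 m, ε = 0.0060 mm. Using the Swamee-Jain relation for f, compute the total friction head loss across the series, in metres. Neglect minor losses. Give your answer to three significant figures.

Pipe 1: V = 2.368 m/s, Re = 1.52×10^5, ε/D = 9.26×10^-6, f = 0.01648, h_1 = f(L/D)V²/2g = 57.83 m
Pipe 2: V = 0.3714 m/s, Re = 6.00×10^4, ε/D = 1.37×10^-4, f = 0.02054, h_2 = f(L/D)V²/2g = 0.4060 m
Pipe 3: V = 0.2777 m/s, Re = 5.19×10^4, ε/D = 1.27×10^-5, f = 0.02064, h_3 = f(L/D)V²/2g = 0.3808 m
Series → Q common, losses add: H = Σh = 58.62 m

H ≈ 58.6 m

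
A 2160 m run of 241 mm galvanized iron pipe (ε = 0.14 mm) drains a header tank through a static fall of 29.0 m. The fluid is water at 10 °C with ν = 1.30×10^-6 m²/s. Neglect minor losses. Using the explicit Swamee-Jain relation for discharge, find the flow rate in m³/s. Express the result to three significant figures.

Q ≈ 0.0845 m³/s

Swamee-Jain (Type II): Q = -0.965·√(gD⁵h_f/L)·ln[ε/(3.7D) + √(3.17ν²L/(gD³h_f))]
√(gD⁵h_f/L) = √(9.81·0.241⁵·29.0/2160) = 0.01035
ε/(3.7D) = 1.57×10^-4; √(3.17ν²L/(gD³h_f)) = 5.39×10^-5
Q = -0.965·0.01035·ln(2.109×10^-4) = 0.08452 m³/s
Check: V = 1.85 m/s, Re = 3.43×10^5, f = 0.01862, h_f = 29.2 m ≈ 29.0 m ✓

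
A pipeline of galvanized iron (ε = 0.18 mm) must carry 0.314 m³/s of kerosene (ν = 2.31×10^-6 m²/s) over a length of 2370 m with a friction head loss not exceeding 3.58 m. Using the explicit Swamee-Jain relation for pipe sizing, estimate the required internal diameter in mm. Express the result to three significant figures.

Swamee-Jain (Type III): D = 0.66·[ε^1.25·(LQ²/(gh_f))^4.75 + ν·Q^9.4·(L/(gh_f))^5.2]^0.04
LQ²/(gh_f) = 6.654; L/(gh_f) = 67.48
Term 1 = ε^1.25·(…)^4.75 = 0.169; Term 2 = ν·Q^9.4·(…)^5.2 = 0.140
D = 0.66·(0.169 + 0.140)^0.04 = 0.6297 m = 630 mm
Check: V = 1.01 m/s, Re = 2.75×10^5, f = 0.01711, h_f = 3.33 m ≈ 3.58 m ✓

D ≈ 630 mm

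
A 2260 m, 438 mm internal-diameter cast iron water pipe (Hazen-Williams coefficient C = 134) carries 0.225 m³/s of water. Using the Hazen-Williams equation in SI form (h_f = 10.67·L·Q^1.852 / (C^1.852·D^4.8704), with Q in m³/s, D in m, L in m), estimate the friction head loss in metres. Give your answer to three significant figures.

h_f ≈ 9.76 m

h_f = 10.67·2260·0.225^1.852 / (134^1.852·0.438^4.8704) = 9.756 m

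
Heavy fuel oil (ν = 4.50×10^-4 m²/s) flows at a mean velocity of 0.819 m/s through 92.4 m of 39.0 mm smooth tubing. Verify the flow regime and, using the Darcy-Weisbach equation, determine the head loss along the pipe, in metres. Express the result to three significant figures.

h_f ≈ 73.0 m

Re = VD/ν = 0.819·0.03900/4.50×10^-4 = 71.0 → laminar (Re < 2300)
f = 64/Re = 0.9017
h_f = f(L/D)V²/(2g) = 0.9017·(92.4/0.03900)·0.819²/(2·9.81) = 73.03 m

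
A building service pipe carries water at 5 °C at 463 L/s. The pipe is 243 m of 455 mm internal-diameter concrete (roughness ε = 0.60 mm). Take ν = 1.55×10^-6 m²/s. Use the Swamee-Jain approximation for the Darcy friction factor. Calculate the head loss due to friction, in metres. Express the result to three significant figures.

V = 4Q/(πD²) = 4·0.463/(π·0.455²) = 2.848 m/s
Re = VD/ν = 2.848·0.455/1.55×10^-6 = 8.36×10^5 → turbulent
ε/D = 0.60/455 = 0.00132
Swamee-Jain: f = 0.02142
h_f = f(L/D)V²/(2g) = 0.02142·(243/0.455)·2.848²/(2·9.81) = 4.727 m

h_f ≈ 4.73 m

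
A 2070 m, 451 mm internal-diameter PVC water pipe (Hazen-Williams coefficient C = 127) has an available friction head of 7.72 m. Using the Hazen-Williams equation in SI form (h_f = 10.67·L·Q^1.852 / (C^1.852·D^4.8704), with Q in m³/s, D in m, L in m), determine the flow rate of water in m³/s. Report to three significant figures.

Rearranging: Q = [h_f·C^1.852·D^4.8704 / (10.67·L)]^(1/1.852)
Q = [7.72·127^1.852·0.451^4.8704 / (10.67·2070)]^0.540 = 0.2128 m³/s

Q ≈ 0.213 m³/s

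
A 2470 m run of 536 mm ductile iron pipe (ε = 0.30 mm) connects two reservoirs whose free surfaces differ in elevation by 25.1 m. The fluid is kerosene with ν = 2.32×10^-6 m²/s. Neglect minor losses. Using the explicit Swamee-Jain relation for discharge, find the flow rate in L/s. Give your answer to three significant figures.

Swamee-Jain (Type II): Q = -0.965·√(gD⁵h_f/L)·ln[ε/(3.7D) + √(3.17ν²L/(gD³h_f))]
√(gD⁵h_f/L) = √(9.81·0.536⁵·25.1/2470) = 0.06641
ε/(3.7D) = 1.51×10^-4; √(3.17ν²L/(gD³h_f)) = 3.33×10^-5
Q = -0.965·0.06641·ln(1.846×10^-4) = 0.5510 m³/s
Check: V = 2.44 m/s, Re = 5.64×10^5, f = 0.01804, h_f = 25.3 m ≈ 25.1 m ✓

Q ≈ 551 L/s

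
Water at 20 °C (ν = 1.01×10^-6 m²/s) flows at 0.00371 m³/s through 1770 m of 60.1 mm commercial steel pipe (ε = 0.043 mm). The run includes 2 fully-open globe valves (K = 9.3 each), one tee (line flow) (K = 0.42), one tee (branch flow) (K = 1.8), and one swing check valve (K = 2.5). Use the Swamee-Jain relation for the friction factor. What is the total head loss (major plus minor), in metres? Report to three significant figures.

H_L ≈ 58.3 m

V = 4Q/(πD²) = 1.308 m/s; V²/2g = 0.08717 m
Re = 7.78×10^4, ε/D = 7.15×10^-4 → f = 0.02194 (Swamee-Jain)
Major: h_f = f(L/D)·V²/2g = 0.02194·29451·0.08717 = 56.32 m
Minor: ΣK = 23.3; h_m = ΣK·V²/2g = 2.033 m
Total H_L = 56.32 + 2.033 = 58.35 m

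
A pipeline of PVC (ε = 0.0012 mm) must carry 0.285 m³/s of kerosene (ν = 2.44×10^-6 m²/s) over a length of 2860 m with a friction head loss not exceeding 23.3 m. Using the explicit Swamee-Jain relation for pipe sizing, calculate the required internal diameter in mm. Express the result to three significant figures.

D ≈ 415 mm

Swamee-Jain (Type III): D = 0.66·[ε^1.25·(LQ²/(gh_f))^4.75 + ν·Q^9.4·(L/(gh_f))^5.2]^0.04
LQ²/(gh_f) = 1.016; L/(gh_f) = 12.51
Term 1 = ε^1.25·(…)^4.75 = 4.29×10^-8; Term 2 = ν·Q^9.4·(…)^5.2 = 9.31×10^-6
D = 0.66·(4.29×10^-8 + 9.31×10^-6)^0.04 = 0.4153 m = 415 mm
Check: V = 2.10 m/s, Re = 3.58×10^5, f = 0.01395, h_f = 21.7 m ≈ 23.3 m ✓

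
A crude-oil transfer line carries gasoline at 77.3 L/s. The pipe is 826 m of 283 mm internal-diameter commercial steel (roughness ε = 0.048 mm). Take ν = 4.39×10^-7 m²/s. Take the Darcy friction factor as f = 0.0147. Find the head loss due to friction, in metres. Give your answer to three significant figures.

V = 4Q/(πD²) = 4·0.0773/(π·0.283²) = 1.229 m/s
h_f = f(L/D)V²/(2g) = 0.01470·(826/0.283)·1.229²/(2·9.81) = 3.303 m

h_f ≈ 3.30 m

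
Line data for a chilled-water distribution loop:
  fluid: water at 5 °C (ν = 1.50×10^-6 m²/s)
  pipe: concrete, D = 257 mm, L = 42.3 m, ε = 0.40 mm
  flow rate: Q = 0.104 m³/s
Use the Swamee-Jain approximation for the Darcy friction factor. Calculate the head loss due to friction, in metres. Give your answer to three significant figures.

V = 4Q/(πD²) = 4·0.104/(π·0.257²) = 2.005 m/s
Re = VD/ν = 2.005·0.257/1.50×10^-6 = 3.43×10^5 → turbulent
ε/D = 0.40/257 = 0.00156
Swamee-Jain: f = 0.02270
h_f = f(L/D)V²/(2g) = 0.02270·(42.3/0.257)·2.005²/(2·9.81) = 0.7655 m

h_f ≈ 0.766 m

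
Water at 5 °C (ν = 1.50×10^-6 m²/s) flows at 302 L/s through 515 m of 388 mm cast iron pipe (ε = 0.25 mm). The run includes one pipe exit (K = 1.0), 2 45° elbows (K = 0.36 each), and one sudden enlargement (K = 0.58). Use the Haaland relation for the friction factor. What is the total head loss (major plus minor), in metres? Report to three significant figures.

V = 4Q/(πD²) = 2.554 m/s; V²/2g = 0.3325 m
Re = 6.61×10^5, ε/D = 6.44×10^-4 → f = 0.01827 (Haaland)
Major: h_f = f(L/D)·V²/2g = 0.01827·1327·0.3325 = 8.065 m
Minor: ΣK = 2.30; h_m = ΣK·V²/2g = 0.7648 m
Total H_L = 8.065 + 0.7648 = 8.829 m

H_L ≈ 8.83 m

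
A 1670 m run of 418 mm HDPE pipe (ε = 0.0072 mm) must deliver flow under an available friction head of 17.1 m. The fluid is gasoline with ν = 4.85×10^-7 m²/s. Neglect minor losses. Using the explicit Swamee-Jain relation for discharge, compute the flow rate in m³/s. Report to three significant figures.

Swamee-Jain (Type II): Q = -0.965·√(gD⁵h_f/L)·ln[ε/(3.7D) + √(3.17ν²L/(gD³h_f))]
√(gD⁵h_f/L) = √(9.81·0.418⁵·17.1/1670) = 0.03580
ε/(3.7D) = 4.66×10^-6; √(3.17ν²L/(gD³h_f)) = 1.01×10^-5
Q = -0.965·0.03580·ln(1.474×10^-5) = 0.3844 m³/s
Check: V = 2.80 m/s, Re = 2.41×10^6, f = 0.01074, h_f = 17.2 m ≈ 17.1 m ✓

Q ≈ 0.384 m³/s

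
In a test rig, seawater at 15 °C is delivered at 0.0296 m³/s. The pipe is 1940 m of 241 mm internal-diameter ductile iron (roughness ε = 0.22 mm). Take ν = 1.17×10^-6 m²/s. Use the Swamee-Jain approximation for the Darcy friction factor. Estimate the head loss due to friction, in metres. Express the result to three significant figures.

V = 4Q/(πD²) = 4·0.0296/(π·0.241²) = 0.6489 m/s
Re = VD/ν = 0.6489·0.241/1.17×10^-6 = 1.34×10^5 → turbulent
ε/D = 0.22/241 = 9.13×10^-4
Swamee-Jain: f = 0.02146
h_f = f(L/D)V²/(2g) = 0.02146·(1940/0.241)·0.6489²/(2·9.81) = 3.708 m

h_f ≈ 3.71 m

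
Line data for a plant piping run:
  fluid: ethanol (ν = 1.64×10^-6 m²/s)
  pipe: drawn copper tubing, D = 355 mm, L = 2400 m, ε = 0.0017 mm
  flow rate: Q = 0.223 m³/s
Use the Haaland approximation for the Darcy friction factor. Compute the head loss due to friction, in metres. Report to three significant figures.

V = 4Q/(πD²) = 4·0.223/(π·0.355²) = 2.253 m/s
Re = VD/ν = 2.253·0.355/1.64×10^-6 = 4.88×10^5 → turbulent
ε/D = 0.0017/355 = 4.79×10^-6
Haaland: f = 0.01317
h_f = f(L/D)V²/(2g) = 0.01317·(2400/0.355)·2.253²/(2·9.81) = 23.04 m

h_f ≈ 23.0 m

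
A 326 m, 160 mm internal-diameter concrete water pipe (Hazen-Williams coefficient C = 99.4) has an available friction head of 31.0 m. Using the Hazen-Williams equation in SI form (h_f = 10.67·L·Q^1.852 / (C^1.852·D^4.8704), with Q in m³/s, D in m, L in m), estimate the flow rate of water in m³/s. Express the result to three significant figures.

Rearranging: Q = [h_f·C^1.852·D^4.8704 / (10.67·L)]^(1/1.852)
Q = [31.0·99.4^1.852·0.160^4.8704 / (10.67·326)]^0.540 = 0.06273 m³/s

Q ≈ 0.0627 m³/s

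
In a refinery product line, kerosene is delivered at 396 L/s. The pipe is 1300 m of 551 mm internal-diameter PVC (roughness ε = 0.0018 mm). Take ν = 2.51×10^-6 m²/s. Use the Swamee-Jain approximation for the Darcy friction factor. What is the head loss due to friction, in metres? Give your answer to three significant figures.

h_f ≈ 4.61 m

V = 4Q/(πD²) = 4·0.396/(π·0.551²) = 1.661 m/s
Re = VD/ν = 1.661·0.551/2.51×10^-6 = 3.65×10^5 → turbulent
ε/D = 0.0018/551 = 3.27×10^-6
Swamee-Jain: f = 0.01391
h_f = f(L/D)V²/(2g) = 0.01391·(1300/0.551)·1.661²/(2·9.81) = 4.612 m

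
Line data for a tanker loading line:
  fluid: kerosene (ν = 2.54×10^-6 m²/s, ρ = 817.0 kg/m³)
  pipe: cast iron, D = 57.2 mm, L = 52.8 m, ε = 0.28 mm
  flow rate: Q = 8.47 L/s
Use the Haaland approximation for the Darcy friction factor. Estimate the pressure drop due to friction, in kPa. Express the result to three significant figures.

Δp ≈ 129 kPa

V = 4Q/(πD²) = 4·0.00847/(π·0.0572²) = 3.296 m/s
Re = VD/ν = 3.296·0.0572/2.54×10^-6 = 7.42×10^4 → turbulent
ε/D = 0.28/57.2 = 0.00490
Haaland: f = 0.03138
h_f = f(L/D)V²/(2g) = 0.03138·(52.8/0.0572)·3.296²/(2·9.81) = 16.04 m
Δp = ρg·h_f = 817.0·9.81·16.04 = 128.6 kPa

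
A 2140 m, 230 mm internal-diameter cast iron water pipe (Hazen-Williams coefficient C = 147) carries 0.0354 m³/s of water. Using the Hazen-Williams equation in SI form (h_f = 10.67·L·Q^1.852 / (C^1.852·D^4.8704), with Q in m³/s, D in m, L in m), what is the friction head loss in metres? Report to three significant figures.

h_f ≈ 5.84 m

h_f = 10.67·2140·0.0354^1.852 / (147^1.852·0.230^4.8704) = 5.836 m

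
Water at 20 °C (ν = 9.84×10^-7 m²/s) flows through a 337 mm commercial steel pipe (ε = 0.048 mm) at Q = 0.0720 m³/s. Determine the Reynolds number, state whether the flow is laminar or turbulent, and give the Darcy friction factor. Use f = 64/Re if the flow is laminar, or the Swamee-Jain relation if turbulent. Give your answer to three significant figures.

V = 4Q/(πD²) = 0.8072 m/s
Re = VD/ν = 0.8072·0.337/9.84×10^-7 = 2.76×10^5
Re > 4000 → turbulent; ε/D = 1.42×10^-4
Swamee-Jain: f = 0.01599

Re ≈ 2.76×10^5; turbulent; f ≈ 0.0160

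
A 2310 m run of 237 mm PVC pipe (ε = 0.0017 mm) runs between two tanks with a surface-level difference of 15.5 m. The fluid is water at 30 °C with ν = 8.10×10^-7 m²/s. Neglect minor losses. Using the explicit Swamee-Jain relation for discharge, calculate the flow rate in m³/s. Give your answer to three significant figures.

Swamee-Jain (Type II): Q = -0.965·√(gD⁵h_f/L)·ln[ε/(3.7D) + √(3.17ν²L/(gD³h_f))]
√(gD⁵h_f/L) = √(9.81·0.237⁵·15.5/2310) = 0.007016
ε/(3.7D) = 1.94×10^-6; √(3.17ν²L/(gD³h_f)) = 4.87×10^-5
Q = -0.965·0.007016·ln(5.066×10^-5) = 0.06696 m³/s
Check: V = 1.52 m/s, Re = 4.44×10^5, f = 0.01348, h_f = 15.4 m ≈ 15.5 m ✓

Q ≈ 0.0670 m³/s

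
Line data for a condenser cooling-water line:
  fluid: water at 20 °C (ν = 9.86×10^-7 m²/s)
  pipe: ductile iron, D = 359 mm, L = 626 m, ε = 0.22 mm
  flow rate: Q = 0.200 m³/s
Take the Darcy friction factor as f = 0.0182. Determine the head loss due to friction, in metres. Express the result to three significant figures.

h_f ≈ 6.31 m

V = 4Q/(πD²) = 4·0.200/(π·0.359²) = 1.976 m/s
h_f = f(L/D)V²/(2g) = 0.01820·(626/0.359)·1.976²/(2·9.81) = 6.315 m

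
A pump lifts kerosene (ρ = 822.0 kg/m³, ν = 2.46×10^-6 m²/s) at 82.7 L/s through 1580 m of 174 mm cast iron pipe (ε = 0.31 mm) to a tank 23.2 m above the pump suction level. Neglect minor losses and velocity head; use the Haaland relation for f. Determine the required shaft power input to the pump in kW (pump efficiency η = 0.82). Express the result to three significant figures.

V = 4Q/(πD²) = 3.478 m/s; Re = 2.46×10^5; ε/D = 0.00178; f = 0.02346
h_f = f(L/D)V²/2g = 131.3 m
Total head H = z + h_f = 23.2 + 131.3 = 154.5 m
P_hyd = ρgQH = 822.0·9.81·0.0827·154.5 = 103.0 kW
P_shaft = P_hyd/η = 103.0/0.82 = 125.7 kW

P_shaft ≈ 126 kW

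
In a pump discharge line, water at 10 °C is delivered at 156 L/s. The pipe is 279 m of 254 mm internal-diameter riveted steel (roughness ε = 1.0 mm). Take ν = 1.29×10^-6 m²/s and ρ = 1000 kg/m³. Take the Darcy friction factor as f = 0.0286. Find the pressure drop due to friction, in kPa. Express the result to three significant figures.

Δp ≈ 149 kPa

V = 4Q/(πD²) = 4·0.156/(π·0.254²) = 3.079 m/s
h_f = f(L/D)V²/(2g) = 0.02860·(279/0.254)·3.079²/(2·9.81) = 15.18 m
Δp = ρg·h_f = 1000·9.81·15.18 = 148.9 kPa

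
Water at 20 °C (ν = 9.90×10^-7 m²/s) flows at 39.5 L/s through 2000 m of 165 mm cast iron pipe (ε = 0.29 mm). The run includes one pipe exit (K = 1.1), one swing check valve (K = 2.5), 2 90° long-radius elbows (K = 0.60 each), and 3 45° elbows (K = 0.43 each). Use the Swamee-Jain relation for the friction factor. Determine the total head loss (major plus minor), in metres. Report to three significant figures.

V = 4Q/(πD²) = 1.847 m/s; V²/2g = 0.1739 m
Re = 3.08×10^5, ε/D = 0.00176 → f = 0.02343 (Swamee-Jain)
Major: h_f = f(L/D)·V²/2g = 0.02343·12121·0.1739 = 49.39 m
Minor: ΣK = 6.09; h_m = ΣK·V²/2g = 1.059 m
Total H_L = 49.39 + 1.059 = 50.45 m

H_L ≈ 50.4 m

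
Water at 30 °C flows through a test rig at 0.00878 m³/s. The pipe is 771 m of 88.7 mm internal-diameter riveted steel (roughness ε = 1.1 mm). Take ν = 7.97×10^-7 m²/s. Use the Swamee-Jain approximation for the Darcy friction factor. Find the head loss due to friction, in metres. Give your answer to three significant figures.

V = 4Q/(πD²) = 4·0.00878/(π·0.0887²) = 1.421 m/s
Re = VD/ν = 1.421·0.0887/7.97×10^-7 = 1.58×10^5 → turbulent
ε/D = 1.1/88.7 = 0.0124
Swamee-Jain: f = 0.04133
h_f = f(L/D)V²/(2g) = 0.04133·(771/0.0887)·1.421²/(2·9.81) = 36.97 m

h_f ≈ 37.0 m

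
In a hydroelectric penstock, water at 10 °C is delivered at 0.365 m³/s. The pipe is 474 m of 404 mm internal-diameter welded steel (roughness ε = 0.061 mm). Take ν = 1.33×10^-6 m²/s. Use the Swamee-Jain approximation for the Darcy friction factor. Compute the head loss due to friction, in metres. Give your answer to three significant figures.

h_f ≈ 6.95 m

V = 4Q/(πD²) = 4·0.365/(π·0.404²) = 2.847 m/s
Re = VD/ν = 2.847·0.404/1.33×10^-6 = 8.65×10^5 → turbulent
ε/D = 0.061/404 = 1.51×10^-4
Swamee-Jain: f = 0.01434
h_f = f(L/D)V²/(2g) = 0.01434·(474/0.404)·2.847²/(2·9.81) = 6.954 m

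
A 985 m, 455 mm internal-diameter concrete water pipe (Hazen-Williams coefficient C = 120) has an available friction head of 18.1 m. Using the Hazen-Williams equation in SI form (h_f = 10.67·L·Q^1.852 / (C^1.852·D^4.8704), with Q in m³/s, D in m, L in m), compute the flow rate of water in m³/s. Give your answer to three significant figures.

Q ≈ 0.487 m³/s

Rearranging: Q = [h_f·C^1.852·D^4.8704 / (10.67·L)]^(1/1.852)
Q = [18.1·120^1.852·0.455^4.8704 / (10.67·985)]^0.540 = 0.4869 m³/s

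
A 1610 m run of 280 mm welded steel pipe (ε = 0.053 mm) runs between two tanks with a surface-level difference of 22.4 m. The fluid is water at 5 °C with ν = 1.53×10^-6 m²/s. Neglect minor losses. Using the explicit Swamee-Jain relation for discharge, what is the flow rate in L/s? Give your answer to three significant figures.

Swamee-Jain (Type II): Q = -0.965·√(gD⁵h_f/L)·ln[ε/(3.7D) + √(3.17ν²L/(gD³h_f))]
√(gD⁵h_f/L) = √(9.81·0.280⁵·22.4/1610) = 0.01533
ε/(3.7D) = 5.12×10^-5; √(3.17ν²L/(gD³h_f)) = 4.98×10^-5
Q = -0.965·0.01533·ln(1.009×10^-4) = 0.1361 m³/s
Check: V = 2.21 m/s, Re = 4.04×10^5, f = 0.01572, h_f = 22.5 m ≈ 22.4 m ✓

Q ≈ 136 L/s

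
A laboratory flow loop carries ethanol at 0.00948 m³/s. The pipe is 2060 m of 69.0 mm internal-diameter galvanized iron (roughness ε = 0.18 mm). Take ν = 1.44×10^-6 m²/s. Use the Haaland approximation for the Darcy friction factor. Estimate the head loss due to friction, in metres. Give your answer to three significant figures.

h_f ≈ 257 m

V = 4Q/(πD²) = 4·0.00948/(π·0.0690²) = 2.535 m/s
Re = VD/ν = 2.535·0.0690/1.44×10^-6 = 1.21×10^5 → turbulent
ε/D = 0.18/69.0 = 0.00261
Haaland: f = 0.02628
h_f = f(L/D)V²/(2g) = 0.02628·(2060/0.0690)·2.535²/(2·9.81) = 257.0 m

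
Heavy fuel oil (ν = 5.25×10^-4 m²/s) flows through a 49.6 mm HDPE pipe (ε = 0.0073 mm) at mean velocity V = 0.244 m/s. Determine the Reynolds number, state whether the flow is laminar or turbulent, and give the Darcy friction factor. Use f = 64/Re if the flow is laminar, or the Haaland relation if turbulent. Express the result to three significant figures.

Re = VD/ν = 0.2440·0.0496/5.25×10^-4 = 23.1
Re < 2300 → laminar → f = 64/Re = 2.776

Re ≈ 23.1; laminar; f = 64/Re ≈ 2.78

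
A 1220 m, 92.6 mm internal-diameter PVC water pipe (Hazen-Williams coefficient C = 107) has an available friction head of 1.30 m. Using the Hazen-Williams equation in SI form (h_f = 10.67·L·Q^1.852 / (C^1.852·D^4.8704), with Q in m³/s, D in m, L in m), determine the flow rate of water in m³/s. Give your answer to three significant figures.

Q ≈ 0.00142 m³/s

Rearranging: Q = [h_f·C^1.852·D^4.8704 / (10.67·L)]^(1/1.852)
Q = [1.30·107^1.852·0.0926^4.8704 / (10.67·1220)]^0.540 = 0.001418 m³/s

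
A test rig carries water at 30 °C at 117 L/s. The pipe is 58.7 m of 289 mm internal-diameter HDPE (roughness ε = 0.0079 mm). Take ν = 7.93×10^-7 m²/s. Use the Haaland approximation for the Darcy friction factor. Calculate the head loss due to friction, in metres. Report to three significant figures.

h_f ≈ 0.424 m

V = 4Q/(πD²) = 4·0.117/(π·0.289²) = 1.784 m/s
Re = VD/ν = 1.784·0.289/7.93×10^-7 = 6.50×10^5 → turbulent
ε/D = 0.0079/289 = 2.73×10^-5
Haaland: f = 0.01286
h_f = f(L/D)V²/(2g) = 0.01286·(58.7/0.289)·1.784²/(2·9.81) = 0.4236 m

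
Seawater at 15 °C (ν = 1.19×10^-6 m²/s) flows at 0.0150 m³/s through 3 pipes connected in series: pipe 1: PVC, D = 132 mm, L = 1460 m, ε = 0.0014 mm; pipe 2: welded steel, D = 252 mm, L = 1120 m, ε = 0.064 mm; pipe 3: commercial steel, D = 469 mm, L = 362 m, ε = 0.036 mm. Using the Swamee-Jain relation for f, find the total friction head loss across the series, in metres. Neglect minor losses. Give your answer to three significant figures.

H ≈ 12.1 m

Pipe 1: V = 1.096 m/s, Re = 1.22×10^5, ε/D = 1.06×10^-5, f = 0.01723, h_1 = f(L/D)V²/2g = 11.67 m
Pipe 2: V = 0.3007 m/s, Re = 6.37×10^4, ε/D = 2.54×10^-4, f = 0.02080, h_2 = f(L/D)V²/2g = 0.4261 m
Pipe 3: V = 0.08683 m/s, Re = 3.42×10^4, ε/D = 7.68×10^-5, f = 0.02291, h_3 = f(L/D)V²/2g = 0.006794 m
Series → Q common, losses add: H = Σh = 12.10 m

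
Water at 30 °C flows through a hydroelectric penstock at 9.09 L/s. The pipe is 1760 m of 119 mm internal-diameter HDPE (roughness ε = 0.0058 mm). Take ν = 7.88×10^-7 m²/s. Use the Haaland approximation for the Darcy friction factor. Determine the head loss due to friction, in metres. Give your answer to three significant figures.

V = 4Q/(πD²) = 4·0.00909/(π·0.119²) = 0.8173 m/s
Re = VD/ν = 0.8173·0.119/7.88×10^-7 = 1.23×10^5 → turbulent
ε/D = 0.0058/119 = 4.87×10^-5
Haaland: f = 0.01730
h_f = f(L/D)V²/(2g) = 0.01730·(1760/0.119)·0.8173²/(2·9.81) = 8.711 m

h_f ≈ 8.71 m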